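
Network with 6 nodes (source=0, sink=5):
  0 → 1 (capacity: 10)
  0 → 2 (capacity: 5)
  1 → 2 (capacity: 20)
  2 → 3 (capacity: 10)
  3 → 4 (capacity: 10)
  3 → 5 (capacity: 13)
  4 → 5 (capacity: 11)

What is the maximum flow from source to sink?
Maximum flow = 10

Max flow: 10

Flow assignment:
  0 → 1: 5/10
  0 → 2: 5/5
  1 → 2: 5/20
  2 → 3: 10/10
  3 → 5: 10/13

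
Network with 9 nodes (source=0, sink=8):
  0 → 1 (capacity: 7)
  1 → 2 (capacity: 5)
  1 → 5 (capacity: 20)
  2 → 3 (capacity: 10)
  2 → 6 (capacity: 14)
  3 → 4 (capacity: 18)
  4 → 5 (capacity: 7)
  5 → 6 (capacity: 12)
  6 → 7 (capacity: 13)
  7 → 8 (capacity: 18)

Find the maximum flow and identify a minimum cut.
Max flow = 7, Min cut edges: (0,1)

Maximum flow: 7
Minimum cut: (0,1)
Partition: S = [0], T = [1, 2, 3, 4, 5, 6, 7, 8]

Max-flow min-cut theorem verified: both equal 7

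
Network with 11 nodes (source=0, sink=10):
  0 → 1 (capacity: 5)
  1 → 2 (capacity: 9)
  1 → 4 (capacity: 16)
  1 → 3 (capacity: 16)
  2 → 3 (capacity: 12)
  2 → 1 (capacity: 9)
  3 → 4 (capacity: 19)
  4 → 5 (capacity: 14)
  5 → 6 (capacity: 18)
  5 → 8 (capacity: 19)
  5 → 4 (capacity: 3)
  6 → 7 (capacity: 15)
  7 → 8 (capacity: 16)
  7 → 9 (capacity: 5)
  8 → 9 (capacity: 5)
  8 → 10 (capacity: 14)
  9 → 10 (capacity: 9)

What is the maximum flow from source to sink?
Maximum flow = 5

Max flow: 5

Flow assignment:
  0 → 1: 5/5
  1 → 4: 5/16
  4 → 5: 5/14
  5 → 8: 5/19
  8 → 10: 5/14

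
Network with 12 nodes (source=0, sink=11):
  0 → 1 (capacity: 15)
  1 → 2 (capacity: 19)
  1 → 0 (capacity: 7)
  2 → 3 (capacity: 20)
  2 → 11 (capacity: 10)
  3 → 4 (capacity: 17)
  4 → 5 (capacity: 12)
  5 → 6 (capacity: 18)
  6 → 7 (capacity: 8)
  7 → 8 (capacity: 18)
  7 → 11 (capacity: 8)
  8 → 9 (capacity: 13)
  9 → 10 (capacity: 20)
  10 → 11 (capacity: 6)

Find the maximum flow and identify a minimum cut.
Max flow = 15, Min cut edges: (0,1)

Maximum flow: 15
Minimum cut: (0,1)
Partition: S = [0], T = [1, 2, 3, 4, 5, 6, 7, 8, 9, 10, 11]

Max-flow min-cut theorem verified: both equal 15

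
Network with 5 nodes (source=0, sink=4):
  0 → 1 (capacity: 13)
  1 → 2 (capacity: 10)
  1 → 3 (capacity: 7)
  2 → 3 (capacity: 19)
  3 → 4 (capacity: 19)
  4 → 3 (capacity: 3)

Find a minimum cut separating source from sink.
Min cut value = 13, edges: (0,1)

Min cut value: 13
Partition: S = [0], T = [1, 2, 3, 4]
Cut edges: (0,1)

By max-flow min-cut theorem, max flow = min cut = 13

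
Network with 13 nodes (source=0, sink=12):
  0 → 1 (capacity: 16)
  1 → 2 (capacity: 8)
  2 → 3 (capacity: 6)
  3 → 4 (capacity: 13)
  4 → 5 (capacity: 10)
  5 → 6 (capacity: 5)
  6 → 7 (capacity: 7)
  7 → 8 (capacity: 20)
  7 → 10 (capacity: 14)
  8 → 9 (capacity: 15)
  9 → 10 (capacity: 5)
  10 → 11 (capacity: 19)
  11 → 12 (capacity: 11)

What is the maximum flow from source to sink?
Maximum flow = 5

Max flow: 5

Flow assignment:
  0 → 1: 5/16
  1 → 2: 5/8
  2 → 3: 5/6
  3 → 4: 5/13
  4 → 5: 5/10
  5 → 6: 5/5
  6 → 7: 5/7
  7 → 10: 5/14
  10 → 11: 5/19
  11 → 12: 5/11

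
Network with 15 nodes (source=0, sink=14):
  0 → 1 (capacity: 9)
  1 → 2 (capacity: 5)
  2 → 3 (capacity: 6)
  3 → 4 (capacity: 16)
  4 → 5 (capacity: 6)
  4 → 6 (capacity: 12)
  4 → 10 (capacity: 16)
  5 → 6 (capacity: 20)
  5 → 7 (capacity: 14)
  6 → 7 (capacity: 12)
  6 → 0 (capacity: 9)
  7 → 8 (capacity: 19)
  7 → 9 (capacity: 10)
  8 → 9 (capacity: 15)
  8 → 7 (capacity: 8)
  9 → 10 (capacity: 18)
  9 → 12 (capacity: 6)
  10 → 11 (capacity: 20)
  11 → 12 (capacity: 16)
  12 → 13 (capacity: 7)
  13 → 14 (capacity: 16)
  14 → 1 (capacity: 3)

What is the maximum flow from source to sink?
Maximum flow = 5

Max flow: 5

Flow assignment:
  0 → 1: 5/9
  1 → 2: 5/5
  2 → 3: 5/6
  3 → 4: 5/16
  4 → 10: 5/16
  10 → 11: 5/20
  11 → 12: 5/16
  12 → 13: 5/7
  13 → 14: 5/16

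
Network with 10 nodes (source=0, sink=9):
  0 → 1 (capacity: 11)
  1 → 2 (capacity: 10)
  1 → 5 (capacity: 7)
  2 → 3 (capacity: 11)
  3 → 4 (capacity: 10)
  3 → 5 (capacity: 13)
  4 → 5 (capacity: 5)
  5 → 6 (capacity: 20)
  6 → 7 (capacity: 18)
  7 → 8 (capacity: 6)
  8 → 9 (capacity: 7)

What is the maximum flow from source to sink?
Maximum flow = 6

Max flow: 6

Flow assignment:
  0 → 1: 6/11
  1 → 2: 4/10
  1 → 5: 2/7
  2 → 3: 4/11
  3 → 5: 4/13
  5 → 6: 6/20
  6 → 7: 6/18
  7 → 8: 6/6
  8 → 9: 6/7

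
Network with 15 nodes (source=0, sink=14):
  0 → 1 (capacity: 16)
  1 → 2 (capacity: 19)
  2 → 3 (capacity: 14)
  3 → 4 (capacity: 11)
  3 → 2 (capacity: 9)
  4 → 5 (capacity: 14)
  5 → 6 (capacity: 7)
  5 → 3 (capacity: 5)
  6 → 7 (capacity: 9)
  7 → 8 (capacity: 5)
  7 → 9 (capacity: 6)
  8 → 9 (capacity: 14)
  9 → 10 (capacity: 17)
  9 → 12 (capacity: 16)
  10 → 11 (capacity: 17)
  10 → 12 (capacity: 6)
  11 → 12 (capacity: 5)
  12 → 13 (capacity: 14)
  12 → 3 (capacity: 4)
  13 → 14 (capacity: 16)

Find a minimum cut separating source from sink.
Min cut value = 7, edges: (5,6)

Min cut value: 7
Partition: S = [0, 1, 2, 3, 4, 5], T = [6, 7, 8, 9, 10, 11, 12, 13, 14]
Cut edges: (5,6)

By max-flow min-cut theorem, max flow = min cut = 7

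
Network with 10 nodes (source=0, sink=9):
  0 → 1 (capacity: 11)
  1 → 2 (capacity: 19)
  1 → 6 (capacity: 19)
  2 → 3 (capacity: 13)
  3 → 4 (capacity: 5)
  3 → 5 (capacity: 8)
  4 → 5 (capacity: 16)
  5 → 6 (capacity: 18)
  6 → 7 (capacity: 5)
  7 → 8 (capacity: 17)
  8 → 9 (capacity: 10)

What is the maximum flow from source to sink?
Maximum flow = 5

Max flow: 5

Flow assignment:
  0 → 1: 5/11
  1 → 6: 5/19
  6 → 7: 5/5
  7 → 8: 5/17
  8 → 9: 5/10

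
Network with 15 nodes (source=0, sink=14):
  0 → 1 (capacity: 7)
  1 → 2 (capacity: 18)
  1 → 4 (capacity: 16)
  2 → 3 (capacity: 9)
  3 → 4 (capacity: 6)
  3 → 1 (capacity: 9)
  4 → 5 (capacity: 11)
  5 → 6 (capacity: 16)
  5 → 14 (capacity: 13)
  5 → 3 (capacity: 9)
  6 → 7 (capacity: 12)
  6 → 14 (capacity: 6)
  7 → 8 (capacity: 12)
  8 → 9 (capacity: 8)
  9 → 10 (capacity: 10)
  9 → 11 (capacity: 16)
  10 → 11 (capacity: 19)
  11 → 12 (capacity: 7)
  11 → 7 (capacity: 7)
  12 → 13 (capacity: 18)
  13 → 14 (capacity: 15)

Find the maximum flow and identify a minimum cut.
Max flow = 7, Min cut edges: (0,1)

Maximum flow: 7
Minimum cut: (0,1)
Partition: S = [0], T = [1, 2, 3, 4, 5, 6, 7, 8, 9, 10, 11, 12, 13, 14]

Max-flow min-cut theorem verified: both equal 7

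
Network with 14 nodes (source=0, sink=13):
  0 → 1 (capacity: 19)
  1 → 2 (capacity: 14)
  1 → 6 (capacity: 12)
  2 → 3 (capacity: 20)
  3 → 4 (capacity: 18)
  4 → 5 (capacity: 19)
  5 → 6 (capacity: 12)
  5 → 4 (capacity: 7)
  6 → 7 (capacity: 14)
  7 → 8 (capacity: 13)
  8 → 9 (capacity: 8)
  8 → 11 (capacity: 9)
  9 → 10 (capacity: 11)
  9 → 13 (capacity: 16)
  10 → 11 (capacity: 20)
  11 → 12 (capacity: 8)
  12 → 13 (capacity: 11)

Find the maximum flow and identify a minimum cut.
Max flow = 13, Min cut edges: (7,8)

Maximum flow: 13
Minimum cut: (7,8)
Partition: S = [0, 1, 2, 3, 4, 5, 6, 7], T = [8, 9, 10, 11, 12, 13]

Max-flow min-cut theorem verified: both equal 13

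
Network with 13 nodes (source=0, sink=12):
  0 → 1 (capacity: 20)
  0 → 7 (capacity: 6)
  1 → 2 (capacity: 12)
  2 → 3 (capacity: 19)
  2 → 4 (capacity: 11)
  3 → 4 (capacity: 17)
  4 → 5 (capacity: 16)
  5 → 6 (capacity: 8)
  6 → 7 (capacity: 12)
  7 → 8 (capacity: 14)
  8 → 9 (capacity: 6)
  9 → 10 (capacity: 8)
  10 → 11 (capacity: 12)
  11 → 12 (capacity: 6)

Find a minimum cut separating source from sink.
Min cut value = 6, edges: (11,12)

Min cut value: 6
Partition: S = [0, 1, 2, 3, 4, 5, 6, 7, 8, 9, 10, 11], T = [12]
Cut edges: (11,12)

By max-flow min-cut theorem, max flow = min cut = 6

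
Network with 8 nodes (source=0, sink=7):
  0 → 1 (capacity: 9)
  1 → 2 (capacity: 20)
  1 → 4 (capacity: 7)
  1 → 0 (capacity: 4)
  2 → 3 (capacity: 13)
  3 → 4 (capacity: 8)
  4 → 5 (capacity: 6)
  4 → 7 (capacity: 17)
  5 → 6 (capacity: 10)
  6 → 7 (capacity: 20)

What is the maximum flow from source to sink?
Maximum flow = 9

Max flow: 9

Flow assignment:
  0 → 1: 9/9
  1 → 2: 2/20
  1 → 4: 7/7
  2 → 3: 2/13
  3 → 4: 2/8
  4 → 7: 9/17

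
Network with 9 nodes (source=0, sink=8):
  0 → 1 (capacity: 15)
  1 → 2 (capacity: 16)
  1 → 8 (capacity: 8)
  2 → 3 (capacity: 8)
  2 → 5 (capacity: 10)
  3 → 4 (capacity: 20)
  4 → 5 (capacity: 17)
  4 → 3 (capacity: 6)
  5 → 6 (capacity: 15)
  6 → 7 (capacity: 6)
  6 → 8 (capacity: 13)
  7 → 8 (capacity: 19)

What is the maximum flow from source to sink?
Maximum flow = 15

Max flow: 15

Flow assignment:
  0 → 1: 15/15
  1 → 2: 7/16
  1 → 8: 8/8
  2 → 5: 7/10
  5 → 6: 7/15
  6 → 8: 7/13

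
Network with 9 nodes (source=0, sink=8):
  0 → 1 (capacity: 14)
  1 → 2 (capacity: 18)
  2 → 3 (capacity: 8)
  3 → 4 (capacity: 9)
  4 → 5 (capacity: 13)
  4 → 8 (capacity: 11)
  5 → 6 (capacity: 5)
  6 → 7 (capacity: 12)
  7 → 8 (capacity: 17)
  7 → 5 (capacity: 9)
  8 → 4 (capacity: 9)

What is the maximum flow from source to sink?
Maximum flow = 8

Max flow: 8

Flow assignment:
  0 → 1: 8/14
  1 → 2: 8/18
  2 → 3: 8/8
  3 → 4: 8/9
  4 → 8: 8/11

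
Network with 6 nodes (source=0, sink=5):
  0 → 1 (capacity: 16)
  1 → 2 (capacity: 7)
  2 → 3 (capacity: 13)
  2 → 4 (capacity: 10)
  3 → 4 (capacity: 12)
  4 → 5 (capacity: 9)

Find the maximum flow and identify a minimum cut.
Max flow = 7, Min cut edges: (1,2)

Maximum flow: 7
Minimum cut: (1,2)
Partition: S = [0, 1], T = [2, 3, 4, 5]

Max-flow min-cut theorem verified: both equal 7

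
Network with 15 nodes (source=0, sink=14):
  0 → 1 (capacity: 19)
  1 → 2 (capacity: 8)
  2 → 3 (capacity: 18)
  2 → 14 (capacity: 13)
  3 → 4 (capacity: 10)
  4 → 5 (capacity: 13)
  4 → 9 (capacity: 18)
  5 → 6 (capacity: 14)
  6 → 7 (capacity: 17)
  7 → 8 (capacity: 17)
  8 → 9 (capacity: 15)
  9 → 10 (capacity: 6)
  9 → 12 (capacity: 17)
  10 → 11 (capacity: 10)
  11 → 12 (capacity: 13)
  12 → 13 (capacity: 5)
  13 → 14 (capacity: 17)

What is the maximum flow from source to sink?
Maximum flow = 8

Max flow: 8

Flow assignment:
  0 → 1: 8/19
  1 → 2: 8/8
  2 → 14: 8/13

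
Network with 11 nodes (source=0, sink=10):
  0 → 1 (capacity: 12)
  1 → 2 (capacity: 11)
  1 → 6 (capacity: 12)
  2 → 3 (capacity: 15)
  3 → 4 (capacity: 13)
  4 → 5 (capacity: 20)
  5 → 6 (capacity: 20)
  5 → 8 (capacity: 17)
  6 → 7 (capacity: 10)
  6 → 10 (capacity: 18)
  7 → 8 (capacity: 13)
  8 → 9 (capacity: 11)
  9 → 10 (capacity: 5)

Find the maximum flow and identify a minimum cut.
Max flow = 12, Min cut edges: (0,1)

Maximum flow: 12
Minimum cut: (0,1)
Partition: S = [0], T = [1, 2, 3, 4, 5, 6, 7, 8, 9, 10]

Max-flow min-cut theorem verified: both equal 12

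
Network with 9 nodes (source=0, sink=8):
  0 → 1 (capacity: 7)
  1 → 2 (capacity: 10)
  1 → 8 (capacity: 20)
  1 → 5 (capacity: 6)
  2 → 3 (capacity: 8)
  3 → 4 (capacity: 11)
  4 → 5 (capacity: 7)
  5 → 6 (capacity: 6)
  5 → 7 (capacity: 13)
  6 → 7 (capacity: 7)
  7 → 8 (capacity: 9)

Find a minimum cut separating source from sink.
Min cut value = 7, edges: (0,1)

Min cut value: 7
Partition: S = [0], T = [1, 2, 3, 4, 5, 6, 7, 8]
Cut edges: (0,1)

By max-flow min-cut theorem, max flow = min cut = 7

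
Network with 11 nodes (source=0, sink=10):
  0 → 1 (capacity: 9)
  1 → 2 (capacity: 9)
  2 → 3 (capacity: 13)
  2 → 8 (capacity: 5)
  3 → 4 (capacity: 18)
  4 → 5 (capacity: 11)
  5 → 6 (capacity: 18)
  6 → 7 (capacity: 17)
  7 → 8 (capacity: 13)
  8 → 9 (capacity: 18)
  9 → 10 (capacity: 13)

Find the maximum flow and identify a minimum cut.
Max flow = 9, Min cut edges: (1,2)

Maximum flow: 9
Minimum cut: (1,2)
Partition: S = [0, 1], T = [2, 3, 4, 5, 6, 7, 8, 9, 10]

Max-flow min-cut theorem verified: both equal 9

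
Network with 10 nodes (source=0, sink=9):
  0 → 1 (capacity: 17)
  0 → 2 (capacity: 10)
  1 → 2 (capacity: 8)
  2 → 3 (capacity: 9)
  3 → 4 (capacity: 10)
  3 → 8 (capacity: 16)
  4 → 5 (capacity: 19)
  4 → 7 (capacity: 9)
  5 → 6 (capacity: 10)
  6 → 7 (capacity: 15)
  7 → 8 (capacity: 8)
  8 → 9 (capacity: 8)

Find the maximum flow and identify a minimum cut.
Max flow = 8, Min cut edges: (8,9)

Maximum flow: 8
Minimum cut: (8,9)
Partition: S = [0, 1, 2, 3, 4, 5, 6, 7, 8], T = [9]

Max-flow min-cut theorem verified: both equal 8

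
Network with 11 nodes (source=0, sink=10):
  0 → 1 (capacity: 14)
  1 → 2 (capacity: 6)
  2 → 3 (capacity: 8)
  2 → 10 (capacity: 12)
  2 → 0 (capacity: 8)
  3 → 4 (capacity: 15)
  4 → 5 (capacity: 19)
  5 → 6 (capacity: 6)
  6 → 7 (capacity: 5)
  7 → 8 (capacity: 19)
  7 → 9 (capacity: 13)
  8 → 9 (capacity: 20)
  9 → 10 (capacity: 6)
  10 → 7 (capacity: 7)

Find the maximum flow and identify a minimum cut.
Max flow = 6, Min cut edges: (1,2)

Maximum flow: 6
Minimum cut: (1,2)
Partition: S = [0, 1], T = [2, 3, 4, 5, 6, 7, 8, 9, 10]

Max-flow min-cut theorem verified: both equal 6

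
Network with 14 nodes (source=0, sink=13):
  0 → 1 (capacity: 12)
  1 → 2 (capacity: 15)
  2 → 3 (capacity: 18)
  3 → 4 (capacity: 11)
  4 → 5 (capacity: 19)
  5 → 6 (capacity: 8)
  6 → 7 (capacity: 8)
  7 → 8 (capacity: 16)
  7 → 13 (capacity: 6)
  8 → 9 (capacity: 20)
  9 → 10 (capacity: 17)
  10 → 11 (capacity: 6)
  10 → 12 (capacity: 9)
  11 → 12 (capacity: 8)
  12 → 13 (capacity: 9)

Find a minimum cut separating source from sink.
Min cut value = 8, edges: (6,7)

Min cut value: 8
Partition: S = [0, 1, 2, 3, 4, 5, 6], T = [7, 8, 9, 10, 11, 12, 13]
Cut edges: (6,7)

By max-flow min-cut theorem, max flow = min cut = 8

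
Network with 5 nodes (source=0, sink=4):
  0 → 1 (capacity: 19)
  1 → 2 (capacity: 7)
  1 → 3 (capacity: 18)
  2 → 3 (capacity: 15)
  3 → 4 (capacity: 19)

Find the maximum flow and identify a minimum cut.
Max flow = 19, Min cut edges: (3,4)

Maximum flow: 19
Minimum cut: (3,4)
Partition: S = [0, 1, 2, 3], T = [4]

Max-flow min-cut theorem verified: both equal 19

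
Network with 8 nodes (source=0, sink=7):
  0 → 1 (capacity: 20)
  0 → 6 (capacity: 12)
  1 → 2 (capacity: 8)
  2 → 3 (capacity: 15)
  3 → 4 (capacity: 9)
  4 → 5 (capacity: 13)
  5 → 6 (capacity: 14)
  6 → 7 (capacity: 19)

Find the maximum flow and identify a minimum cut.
Max flow = 19, Min cut edges: (6,7)

Maximum flow: 19
Minimum cut: (6,7)
Partition: S = [0, 1, 2, 3, 4, 5, 6], T = [7]

Max-flow min-cut theorem verified: both equal 19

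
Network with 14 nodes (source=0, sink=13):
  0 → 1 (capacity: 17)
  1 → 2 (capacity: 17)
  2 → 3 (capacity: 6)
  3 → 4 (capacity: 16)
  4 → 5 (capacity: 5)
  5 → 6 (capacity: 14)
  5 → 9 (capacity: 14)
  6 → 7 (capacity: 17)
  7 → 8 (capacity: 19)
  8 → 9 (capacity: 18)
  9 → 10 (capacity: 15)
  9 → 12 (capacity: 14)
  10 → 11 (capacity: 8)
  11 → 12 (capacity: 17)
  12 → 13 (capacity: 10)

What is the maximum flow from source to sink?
Maximum flow = 5

Max flow: 5

Flow assignment:
  0 → 1: 5/17
  1 → 2: 5/17
  2 → 3: 5/6
  3 → 4: 5/16
  4 → 5: 5/5
  5 → 9: 5/14
  9 → 12: 5/14
  12 → 13: 5/10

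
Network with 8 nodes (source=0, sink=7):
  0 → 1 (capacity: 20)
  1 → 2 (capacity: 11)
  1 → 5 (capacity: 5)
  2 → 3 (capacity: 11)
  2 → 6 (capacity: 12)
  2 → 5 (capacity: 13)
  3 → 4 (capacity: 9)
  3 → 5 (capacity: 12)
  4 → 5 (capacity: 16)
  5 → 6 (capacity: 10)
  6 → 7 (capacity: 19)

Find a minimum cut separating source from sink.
Min cut value = 16, edges: (1,2), (1,5)

Min cut value: 16
Partition: S = [0, 1], T = [2, 3, 4, 5, 6, 7]
Cut edges: (1,2), (1,5)

By max-flow min-cut theorem, max flow = min cut = 16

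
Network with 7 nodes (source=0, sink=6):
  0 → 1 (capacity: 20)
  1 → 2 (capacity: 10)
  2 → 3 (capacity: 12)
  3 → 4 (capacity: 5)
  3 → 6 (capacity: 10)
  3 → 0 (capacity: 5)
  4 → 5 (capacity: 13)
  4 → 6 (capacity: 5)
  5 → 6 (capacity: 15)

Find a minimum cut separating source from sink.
Min cut value = 10, edges: (1,2)

Min cut value: 10
Partition: S = [0, 1], T = [2, 3, 4, 5, 6]
Cut edges: (1,2)

By max-flow min-cut theorem, max flow = min cut = 10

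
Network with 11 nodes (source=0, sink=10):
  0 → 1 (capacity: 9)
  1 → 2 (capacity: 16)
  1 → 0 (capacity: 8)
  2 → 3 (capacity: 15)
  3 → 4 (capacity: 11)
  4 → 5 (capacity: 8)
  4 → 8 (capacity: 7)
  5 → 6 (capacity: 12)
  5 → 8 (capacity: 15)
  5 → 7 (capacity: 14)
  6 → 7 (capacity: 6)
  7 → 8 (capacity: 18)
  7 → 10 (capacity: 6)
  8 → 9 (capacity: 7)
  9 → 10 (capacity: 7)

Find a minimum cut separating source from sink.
Min cut value = 9, edges: (0,1)

Min cut value: 9
Partition: S = [0], T = [1, 2, 3, 4, 5, 6, 7, 8, 9, 10]
Cut edges: (0,1)

By max-flow min-cut theorem, max flow = min cut = 9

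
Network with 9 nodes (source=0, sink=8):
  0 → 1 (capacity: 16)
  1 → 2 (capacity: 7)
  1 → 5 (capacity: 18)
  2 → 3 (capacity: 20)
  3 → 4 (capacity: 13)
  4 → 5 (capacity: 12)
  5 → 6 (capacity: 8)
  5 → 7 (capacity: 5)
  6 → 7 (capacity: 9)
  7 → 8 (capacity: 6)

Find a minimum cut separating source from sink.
Min cut value = 6, edges: (7,8)

Min cut value: 6
Partition: S = [0, 1, 2, 3, 4, 5, 6, 7], T = [8]
Cut edges: (7,8)

By max-flow min-cut theorem, max flow = min cut = 6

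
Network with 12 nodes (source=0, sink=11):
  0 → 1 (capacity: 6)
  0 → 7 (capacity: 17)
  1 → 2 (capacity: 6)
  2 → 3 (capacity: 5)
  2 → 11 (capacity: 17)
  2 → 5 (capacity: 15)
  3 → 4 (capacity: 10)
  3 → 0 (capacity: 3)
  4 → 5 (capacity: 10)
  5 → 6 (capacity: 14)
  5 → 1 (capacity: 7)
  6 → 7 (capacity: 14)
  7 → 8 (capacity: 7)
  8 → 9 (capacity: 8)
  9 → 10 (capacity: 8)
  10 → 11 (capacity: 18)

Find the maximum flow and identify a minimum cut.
Max flow = 13, Min cut edges: (1,2), (7,8)

Maximum flow: 13
Minimum cut: (1,2), (7,8)
Partition: S = [0, 1, 3, 4, 5, 6, 7], T = [2, 8, 9, 10, 11]

Max-flow min-cut theorem verified: both equal 13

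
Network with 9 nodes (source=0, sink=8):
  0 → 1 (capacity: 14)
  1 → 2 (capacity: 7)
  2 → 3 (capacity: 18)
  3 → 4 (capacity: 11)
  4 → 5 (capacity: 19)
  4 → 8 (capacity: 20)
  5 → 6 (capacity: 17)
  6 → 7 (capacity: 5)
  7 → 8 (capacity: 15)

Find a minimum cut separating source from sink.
Min cut value = 7, edges: (1,2)

Min cut value: 7
Partition: S = [0, 1], T = [2, 3, 4, 5, 6, 7, 8]
Cut edges: (1,2)

By max-flow min-cut theorem, max flow = min cut = 7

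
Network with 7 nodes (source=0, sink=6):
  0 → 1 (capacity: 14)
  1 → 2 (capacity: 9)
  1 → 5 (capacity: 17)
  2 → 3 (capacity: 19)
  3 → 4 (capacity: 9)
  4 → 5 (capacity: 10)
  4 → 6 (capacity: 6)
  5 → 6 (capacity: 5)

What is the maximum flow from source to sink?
Maximum flow = 11

Max flow: 11

Flow assignment:
  0 → 1: 11/14
  1 → 2: 6/9
  1 → 5: 5/17
  2 → 3: 6/19
  3 → 4: 6/9
  4 → 6: 6/6
  5 → 6: 5/5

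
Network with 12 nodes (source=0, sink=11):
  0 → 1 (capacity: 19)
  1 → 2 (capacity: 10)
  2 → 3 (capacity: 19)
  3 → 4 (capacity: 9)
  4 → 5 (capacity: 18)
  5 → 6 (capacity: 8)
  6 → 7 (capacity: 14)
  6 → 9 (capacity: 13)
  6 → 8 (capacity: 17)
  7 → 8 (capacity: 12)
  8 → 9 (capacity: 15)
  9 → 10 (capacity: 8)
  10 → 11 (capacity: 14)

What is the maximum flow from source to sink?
Maximum flow = 8

Max flow: 8

Flow assignment:
  0 → 1: 8/19
  1 → 2: 8/10
  2 → 3: 8/19
  3 → 4: 8/9
  4 → 5: 8/18
  5 → 6: 8/8
  6 → 9: 8/13
  9 → 10: 8/8
  10 → 11: 8/14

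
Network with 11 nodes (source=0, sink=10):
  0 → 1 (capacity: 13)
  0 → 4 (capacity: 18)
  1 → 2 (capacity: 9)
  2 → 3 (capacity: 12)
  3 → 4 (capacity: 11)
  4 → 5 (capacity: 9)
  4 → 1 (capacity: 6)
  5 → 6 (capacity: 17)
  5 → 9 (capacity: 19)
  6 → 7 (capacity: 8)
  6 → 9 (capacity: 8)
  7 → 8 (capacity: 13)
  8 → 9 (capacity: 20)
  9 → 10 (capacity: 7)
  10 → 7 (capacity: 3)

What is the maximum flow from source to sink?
Maximum flow = 7

Max flow: 7

Flow assignment:
  0 → 4: 7/18
  4 → 5: 7/9
  5 → 9: 7/19
  9 → 10: 7/7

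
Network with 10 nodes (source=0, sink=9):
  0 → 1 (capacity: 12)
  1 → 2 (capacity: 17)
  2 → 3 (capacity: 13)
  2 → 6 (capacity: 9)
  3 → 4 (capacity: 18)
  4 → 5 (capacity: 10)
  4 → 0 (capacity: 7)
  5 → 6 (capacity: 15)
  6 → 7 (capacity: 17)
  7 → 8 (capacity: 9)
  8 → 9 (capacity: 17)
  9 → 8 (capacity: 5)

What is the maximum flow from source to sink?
Maximum flow = 9

Max flow: 9

Flow assignment:
  0 → 1: 9/12
  1 → 2: 9/17
  2 → 3: 3/13
  2 → 6: 6/9
  3 → 4: 3/18
  4 → 5: 3/10
  5 → 6: 3/15
  6 → 7: 9/17
  7 → 8: 9/9
  8 → 9: 9/17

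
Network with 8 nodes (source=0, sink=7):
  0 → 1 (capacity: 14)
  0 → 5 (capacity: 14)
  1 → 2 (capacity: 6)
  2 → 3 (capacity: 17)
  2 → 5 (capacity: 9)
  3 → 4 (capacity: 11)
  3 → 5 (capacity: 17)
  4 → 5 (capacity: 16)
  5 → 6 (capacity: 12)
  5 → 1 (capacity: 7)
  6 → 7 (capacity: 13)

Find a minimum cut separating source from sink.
Min cut value = 12, edges: (5,6)

Min cut value: 12
Partition: S = [0, 1, 2, 3, 4, 5], T = [6, 7]
Cut edges: (5,6)

By max-flow min-cut theorem, max flow = min cut = 12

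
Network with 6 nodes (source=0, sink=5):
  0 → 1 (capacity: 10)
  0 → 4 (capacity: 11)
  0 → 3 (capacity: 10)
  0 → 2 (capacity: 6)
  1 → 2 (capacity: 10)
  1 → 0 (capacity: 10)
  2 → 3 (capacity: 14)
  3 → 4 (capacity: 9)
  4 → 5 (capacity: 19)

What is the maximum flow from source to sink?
Maximum flow = 19

Max flow: 19

Flow assignment:
  0 → 1: 9/10
  0 → 4: 10/11
  1 → 2: 9/10
  2 → 3: 9/14
  3 → 4: 9/9
  4 → 5: 19/19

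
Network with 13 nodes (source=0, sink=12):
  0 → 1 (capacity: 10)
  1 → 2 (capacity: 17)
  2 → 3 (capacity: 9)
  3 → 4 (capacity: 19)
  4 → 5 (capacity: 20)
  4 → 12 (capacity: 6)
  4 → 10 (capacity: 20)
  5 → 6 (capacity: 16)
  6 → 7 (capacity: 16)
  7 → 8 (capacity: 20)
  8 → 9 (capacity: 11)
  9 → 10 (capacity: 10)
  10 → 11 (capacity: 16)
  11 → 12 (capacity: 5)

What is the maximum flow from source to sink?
Maximum flow = 9

Max flow: 9

Flow assignment:
  0 → 1: 9/10
  1 → 2: 9/17
  2 → 3: 9/9
  3 → 4: 9/19
  4 → 12: 6/6
  4 → 10: 3/20
  10 → 11: 3/16
  11 → 12: 3/5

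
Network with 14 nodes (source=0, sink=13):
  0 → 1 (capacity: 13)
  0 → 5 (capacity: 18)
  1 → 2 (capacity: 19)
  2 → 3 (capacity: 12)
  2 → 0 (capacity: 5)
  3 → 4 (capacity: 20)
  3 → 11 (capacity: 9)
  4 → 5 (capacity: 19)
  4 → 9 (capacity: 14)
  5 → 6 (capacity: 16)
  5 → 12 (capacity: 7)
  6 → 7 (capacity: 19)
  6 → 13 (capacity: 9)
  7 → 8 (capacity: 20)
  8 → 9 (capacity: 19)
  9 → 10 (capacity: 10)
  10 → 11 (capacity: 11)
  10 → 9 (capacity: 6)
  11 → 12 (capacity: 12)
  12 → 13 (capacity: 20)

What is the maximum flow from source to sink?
Maximum flow = 28

Max flow: 28

Flow assignment:
  0 → 1: 13/13
  0 → 5: 18/18
  1 → 2: 13/19
  2 → 3: 10/12
  2 → 0: 3/5
  3 → 4: 3/20
  3 → 11: 7/9
  4 → 9: 3/14
  5 → 6: 11/16
  5 → 12: 7/7
  6 → 7: 2/19
  6 → 13: 9/9
  7 → 8: 2/20
  8 → 9: 2/19
  9 → 10: 5/10
  10 → 11: 5/11
  11 → 12: 12/12
  12 → 13: 19/20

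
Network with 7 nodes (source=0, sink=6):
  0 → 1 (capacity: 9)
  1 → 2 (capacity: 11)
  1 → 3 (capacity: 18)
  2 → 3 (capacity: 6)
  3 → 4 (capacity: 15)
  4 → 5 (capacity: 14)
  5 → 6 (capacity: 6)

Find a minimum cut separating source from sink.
Min cut value = 6, edges: (5,6)

Min cut value: 6
Partition: S = [0, 1, 2, 3, 4, 5], T = [6]
Cut edges: (5,6)

By max-flow min-cut theorem, max flow = min cut = 6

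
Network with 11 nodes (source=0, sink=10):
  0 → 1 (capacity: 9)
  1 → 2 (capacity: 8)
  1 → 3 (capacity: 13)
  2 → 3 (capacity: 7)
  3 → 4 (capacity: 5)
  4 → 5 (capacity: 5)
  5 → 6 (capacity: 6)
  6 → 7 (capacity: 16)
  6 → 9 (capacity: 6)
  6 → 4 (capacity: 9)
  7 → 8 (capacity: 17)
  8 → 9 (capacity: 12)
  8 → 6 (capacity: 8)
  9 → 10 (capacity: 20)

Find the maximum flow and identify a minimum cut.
Max flow = 5, Min cut edges: (4,5)

Maximum flow: 5
Minimum cut: (4,5)
Partition: S = [0, 1, 2, 3, 4], T = [5, 6, 7, 8, 9, 10]

Max-flow min-cut theorem verified: both equal 5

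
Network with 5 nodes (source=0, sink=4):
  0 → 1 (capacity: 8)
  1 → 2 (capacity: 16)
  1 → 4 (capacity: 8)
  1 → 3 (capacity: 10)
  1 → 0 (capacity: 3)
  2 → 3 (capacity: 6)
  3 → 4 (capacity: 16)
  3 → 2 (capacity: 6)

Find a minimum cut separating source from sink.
Min cut value = 8, edges: (0,1)

Min cut value: 8
Partition: S = [0], T = [1, 2, 3, 4]
Cut edges: (0,1)

By max-flow min-cut theorem, max flow = min cut = 8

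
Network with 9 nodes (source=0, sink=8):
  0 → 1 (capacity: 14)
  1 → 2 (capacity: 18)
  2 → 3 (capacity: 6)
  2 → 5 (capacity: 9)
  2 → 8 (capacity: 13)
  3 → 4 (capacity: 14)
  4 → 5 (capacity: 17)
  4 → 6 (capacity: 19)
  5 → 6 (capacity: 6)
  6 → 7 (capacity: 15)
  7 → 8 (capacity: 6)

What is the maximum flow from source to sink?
Maximum flow = 14

Max flow: 14

Flow assignment:
  0 → 1: 14/14
  1 → 2: 14/18
  2 → 5: 1/9
  2 → 8: 13/13
  5 → 6: 1/6
  6 → 7: 1/15
  7 → 8: 1/6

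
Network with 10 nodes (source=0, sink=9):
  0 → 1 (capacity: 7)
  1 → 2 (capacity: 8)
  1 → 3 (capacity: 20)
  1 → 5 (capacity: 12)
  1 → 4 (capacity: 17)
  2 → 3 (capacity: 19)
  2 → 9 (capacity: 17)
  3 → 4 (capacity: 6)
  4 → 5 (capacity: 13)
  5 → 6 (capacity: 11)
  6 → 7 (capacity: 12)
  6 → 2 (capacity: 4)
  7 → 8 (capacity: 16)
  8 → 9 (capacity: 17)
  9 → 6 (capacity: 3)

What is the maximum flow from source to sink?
Maximum flow = 7

Max flow: 7

Flow assignment:
  0 → 1: 7/7
  1 → 2: 7/8
  2 → 9: 7/17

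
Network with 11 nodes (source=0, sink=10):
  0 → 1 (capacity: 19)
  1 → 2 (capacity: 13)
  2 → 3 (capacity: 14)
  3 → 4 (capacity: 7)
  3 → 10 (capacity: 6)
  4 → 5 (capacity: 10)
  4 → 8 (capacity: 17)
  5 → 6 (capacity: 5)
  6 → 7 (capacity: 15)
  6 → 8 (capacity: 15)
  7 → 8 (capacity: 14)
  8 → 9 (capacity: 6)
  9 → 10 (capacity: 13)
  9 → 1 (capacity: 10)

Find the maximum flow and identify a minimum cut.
Max flow = 12, Min cut edges: (3,10), (8,9)

Maximum flow: 12
Minimum cut: (3,10), (8,9)
Partition: S = [0, 1, 2, 3, 4, 5, 6, 7, 8], T = [9, 10]

Max-flow min-cut theorem verified: both equal 12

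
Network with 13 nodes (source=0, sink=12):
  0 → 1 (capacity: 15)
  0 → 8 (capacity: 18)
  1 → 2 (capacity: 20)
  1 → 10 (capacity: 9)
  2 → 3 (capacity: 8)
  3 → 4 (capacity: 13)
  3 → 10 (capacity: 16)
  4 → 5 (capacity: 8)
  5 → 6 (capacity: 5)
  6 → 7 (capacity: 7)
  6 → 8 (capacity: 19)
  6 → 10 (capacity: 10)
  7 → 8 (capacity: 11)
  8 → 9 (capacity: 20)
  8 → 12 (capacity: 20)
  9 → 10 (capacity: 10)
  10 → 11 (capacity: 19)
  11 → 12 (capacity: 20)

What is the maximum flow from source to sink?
Maximum flow = 33

Max flow: 33

Flow assignment:
  0 → 1: 15/15
  0 → 8: 18/18
  1 → 2: 6/20
  1 → 10: 9/9
  2 → 3: 6/8
  3 → 10: 6/16
  8 → 12: 18/20
  10 → 11: 15/19
  11 → 12: 15/20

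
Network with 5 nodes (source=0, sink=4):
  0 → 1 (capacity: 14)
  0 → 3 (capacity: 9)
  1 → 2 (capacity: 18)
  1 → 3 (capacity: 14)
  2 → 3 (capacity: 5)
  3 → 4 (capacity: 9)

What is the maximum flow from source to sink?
Maximum flow = 9

Max flow: 9

Flow assignment:
  0 → 3: 9/9
  3 → 4: 9/9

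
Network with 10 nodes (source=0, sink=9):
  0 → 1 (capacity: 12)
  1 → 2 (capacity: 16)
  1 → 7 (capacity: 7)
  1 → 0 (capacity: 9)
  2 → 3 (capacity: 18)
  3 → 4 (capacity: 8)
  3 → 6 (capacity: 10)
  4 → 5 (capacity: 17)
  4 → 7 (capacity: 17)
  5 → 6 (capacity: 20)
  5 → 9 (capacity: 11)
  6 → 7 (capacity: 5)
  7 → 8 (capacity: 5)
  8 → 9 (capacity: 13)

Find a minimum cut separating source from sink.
Min cut value = 12, edges: (0,1)

Min cut value: 12
Partition: S = [0], T = [1, 2, 3, 4, 5, 6, 7, 8, 9]
Cut edges: (0,1)

By max-flow min-cut theorem, max flow = min cut = 12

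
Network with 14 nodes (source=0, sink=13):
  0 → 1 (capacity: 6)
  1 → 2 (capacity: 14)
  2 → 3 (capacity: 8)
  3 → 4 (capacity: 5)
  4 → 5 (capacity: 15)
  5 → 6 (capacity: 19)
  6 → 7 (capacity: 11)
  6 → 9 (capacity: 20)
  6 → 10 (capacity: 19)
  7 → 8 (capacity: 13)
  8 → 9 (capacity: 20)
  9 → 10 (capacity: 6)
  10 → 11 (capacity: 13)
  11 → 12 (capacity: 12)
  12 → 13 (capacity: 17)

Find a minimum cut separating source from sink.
Min cut value = 5, edges: (3,4)

Min cut value: 5
Partition: S = [0, 1, 2, 3], T = [4, 5, 6, 7, 8, 9, 10, 11, 12, 13]
Cut edges: (3,4)

By max-flow min-cut theorem, max flow = min cut = 5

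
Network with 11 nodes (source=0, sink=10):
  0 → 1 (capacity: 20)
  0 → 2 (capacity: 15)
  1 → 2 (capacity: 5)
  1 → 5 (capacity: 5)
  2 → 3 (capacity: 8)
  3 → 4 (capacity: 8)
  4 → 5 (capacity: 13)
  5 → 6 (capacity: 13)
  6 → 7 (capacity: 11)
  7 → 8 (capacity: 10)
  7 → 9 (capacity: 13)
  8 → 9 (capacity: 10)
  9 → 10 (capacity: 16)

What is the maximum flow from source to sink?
Maximum flow = 11

Max flow: 11

Flow assignment:
  0 → 1: 3/20
  0 → 2: 8/15
  1 → 5: 3/5
  2 → 3: 8/8
  3 → 4: 8/8
  4 → 5: 8/13
  5 → 6: 11/13
  6 → 7: 11/11
  7 → 9: 11/13
  9 → 10: 11/16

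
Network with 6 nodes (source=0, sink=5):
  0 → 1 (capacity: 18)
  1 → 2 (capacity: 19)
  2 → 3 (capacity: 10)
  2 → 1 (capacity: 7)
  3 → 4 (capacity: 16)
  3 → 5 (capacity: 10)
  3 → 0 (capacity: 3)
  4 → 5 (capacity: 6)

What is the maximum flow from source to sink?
Maximum flow = 10

Max flow: 10

Flow assignment:
  0 → 1: 10/18
  1 → 2: 10/19
  2 → 3: 10/10
  3 → 5: 10/10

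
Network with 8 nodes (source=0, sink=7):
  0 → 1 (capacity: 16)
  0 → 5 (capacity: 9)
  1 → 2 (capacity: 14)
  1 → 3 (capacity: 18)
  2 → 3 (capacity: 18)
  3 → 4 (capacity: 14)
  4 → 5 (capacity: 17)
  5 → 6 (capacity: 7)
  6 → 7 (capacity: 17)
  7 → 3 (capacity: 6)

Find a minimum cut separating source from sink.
Min cut value = 7, edges: (5,6)

Min cut value: 7
Partition: S = [0, 1, 2, 3, 4, 5], T = [6, 7]
Cut edges: (5,6)

By max-flow min-cut theorem, max flow = min cut = 7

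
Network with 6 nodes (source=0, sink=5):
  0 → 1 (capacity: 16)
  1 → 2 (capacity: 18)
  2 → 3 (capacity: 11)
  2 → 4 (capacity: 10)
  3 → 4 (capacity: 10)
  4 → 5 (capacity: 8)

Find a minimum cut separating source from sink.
Min cut value = 8, edges: (4,5)

Min cut value: 8
Partition: S = [0, 1, 2, 3, 4], T = [5]
Cut edges: (4,5)

By max-flow min-cut theorem, max flow = min cut = 8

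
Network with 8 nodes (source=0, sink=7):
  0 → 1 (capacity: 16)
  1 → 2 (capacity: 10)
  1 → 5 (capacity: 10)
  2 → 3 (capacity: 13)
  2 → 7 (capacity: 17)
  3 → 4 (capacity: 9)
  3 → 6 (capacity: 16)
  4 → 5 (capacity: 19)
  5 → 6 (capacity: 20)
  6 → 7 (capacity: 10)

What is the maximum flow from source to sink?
Maximum flow = 16

Max flow: 16

Flow assignment:
  0 → 1: 16/16
  1 → 2: 10/10
  1 → 5: 6/10
  2 → 7: 10/17
  5 → 6: 6/20
  6 → 7: 6/10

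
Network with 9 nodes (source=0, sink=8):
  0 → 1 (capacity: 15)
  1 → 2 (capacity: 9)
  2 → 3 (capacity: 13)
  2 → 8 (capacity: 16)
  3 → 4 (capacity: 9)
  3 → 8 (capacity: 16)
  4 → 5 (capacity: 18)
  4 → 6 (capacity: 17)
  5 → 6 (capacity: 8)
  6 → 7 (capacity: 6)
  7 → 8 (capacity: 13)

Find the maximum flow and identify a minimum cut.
Max flow = 9, Min cut edges: (1,2)

Maximum flow: 9
Minimum cut: (1,2)
Partition: S = [0, 1], T = [2, 3, 4, 5, 6, 7, 8]

Max-flow min-cut theorem verified: both equal 9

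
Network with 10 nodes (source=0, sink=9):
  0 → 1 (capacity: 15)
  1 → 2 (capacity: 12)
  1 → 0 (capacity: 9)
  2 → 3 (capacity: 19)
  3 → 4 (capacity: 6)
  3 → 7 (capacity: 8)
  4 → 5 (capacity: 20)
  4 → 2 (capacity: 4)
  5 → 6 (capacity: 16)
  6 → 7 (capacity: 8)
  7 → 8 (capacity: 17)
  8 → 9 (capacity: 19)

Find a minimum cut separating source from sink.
Min cut value = 12, edges: (1,2)

Min cut value: 12
Partition: S = [0, 1], T = [2, 3, 4, 5, 6, 7, 8, 9]
Cut edges: (1,2)

By max-flow min-cut theorem, max flow = min cut = 12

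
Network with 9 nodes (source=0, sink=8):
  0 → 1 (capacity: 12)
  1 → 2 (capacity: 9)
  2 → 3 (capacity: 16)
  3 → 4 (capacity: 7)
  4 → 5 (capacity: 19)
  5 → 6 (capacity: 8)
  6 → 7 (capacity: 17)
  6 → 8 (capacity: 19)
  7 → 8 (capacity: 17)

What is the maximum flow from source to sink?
Maximum flow = 7

Max flow: 7

Flow assignment:
  0 → 1: 7/12
  1 → 2: 7/9
  2 → 3: 7/16
  3 → 4: 7/7
  4 → 5: 7/19
  5 → 6: 7/8
  6 → 8: 7/19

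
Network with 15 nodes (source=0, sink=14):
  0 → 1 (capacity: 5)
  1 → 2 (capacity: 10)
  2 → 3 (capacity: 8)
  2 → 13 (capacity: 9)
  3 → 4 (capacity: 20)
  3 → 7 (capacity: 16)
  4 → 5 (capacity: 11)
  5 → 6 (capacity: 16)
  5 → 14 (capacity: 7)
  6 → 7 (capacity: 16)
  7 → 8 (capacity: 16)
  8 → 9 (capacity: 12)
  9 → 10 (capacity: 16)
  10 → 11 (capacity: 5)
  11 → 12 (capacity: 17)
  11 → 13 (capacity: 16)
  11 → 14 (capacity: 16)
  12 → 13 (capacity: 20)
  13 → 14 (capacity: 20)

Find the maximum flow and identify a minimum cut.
Max flow = 5, Min cut edges: (0,1)

Maximum flow: 5
Minimum cut: (0,1)
Partition: S = [0], T = [1, 2, 3, 4, 5, 6, 7, 8, 9, 10, 11, 12, 13, 14]

Max-flow min-cut theorem verified: both equal 5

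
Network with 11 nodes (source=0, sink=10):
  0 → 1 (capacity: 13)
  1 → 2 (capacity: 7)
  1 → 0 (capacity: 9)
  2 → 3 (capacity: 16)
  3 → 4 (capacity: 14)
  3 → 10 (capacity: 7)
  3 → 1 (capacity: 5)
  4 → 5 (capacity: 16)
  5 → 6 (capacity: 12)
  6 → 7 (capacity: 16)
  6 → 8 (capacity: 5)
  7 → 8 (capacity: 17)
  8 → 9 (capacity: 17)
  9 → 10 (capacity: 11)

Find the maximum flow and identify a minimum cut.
Max flow = 7, Min cut edges: (1,2)

Maximum flow: 7
Minimum cut: (1,2)
Partition: S = [0, 1], T = [2, 3, 4, 5, 6, 7, 8, 9, 10]

Max-flow min-cut theorem verified: both equal 7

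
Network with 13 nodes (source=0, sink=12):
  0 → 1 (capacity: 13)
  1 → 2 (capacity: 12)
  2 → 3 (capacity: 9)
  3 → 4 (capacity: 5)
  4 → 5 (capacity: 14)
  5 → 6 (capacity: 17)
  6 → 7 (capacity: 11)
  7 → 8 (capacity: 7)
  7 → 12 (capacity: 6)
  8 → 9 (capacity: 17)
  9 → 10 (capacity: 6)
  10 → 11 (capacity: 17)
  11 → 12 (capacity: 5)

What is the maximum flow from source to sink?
Maximum flow = 5

Max flow: 5

Flow assignment:
  0 → 1: 5/13
  1 → 2: 5/12
  2 → 3: 5/9
  3 → 4: 5/5
  4 → 5: 5/14
  5 → 6: 5/17
  6 → 7: 5/11
  7 → 12: 5/6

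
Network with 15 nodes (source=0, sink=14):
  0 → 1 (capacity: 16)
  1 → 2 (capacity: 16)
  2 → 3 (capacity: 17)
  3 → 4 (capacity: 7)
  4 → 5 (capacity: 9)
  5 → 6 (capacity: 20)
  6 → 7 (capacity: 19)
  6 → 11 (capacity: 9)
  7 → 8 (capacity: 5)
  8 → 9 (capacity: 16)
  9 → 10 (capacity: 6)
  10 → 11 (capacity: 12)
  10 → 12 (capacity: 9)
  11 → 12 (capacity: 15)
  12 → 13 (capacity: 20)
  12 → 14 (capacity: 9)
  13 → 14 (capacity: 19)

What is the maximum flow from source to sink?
Maximum flow = 7

Max flow: 7

Flow assignment:
  0 → 1: 7/16
  1 → 2: 7/16
  2 → 3: 7/17
  3 → 4: 7/7
  4 → 5: 7/9
  5 → 6: 7/20
  6 → 11: 7/9
  11 → 12: 7/15
  12 → 14: 7/9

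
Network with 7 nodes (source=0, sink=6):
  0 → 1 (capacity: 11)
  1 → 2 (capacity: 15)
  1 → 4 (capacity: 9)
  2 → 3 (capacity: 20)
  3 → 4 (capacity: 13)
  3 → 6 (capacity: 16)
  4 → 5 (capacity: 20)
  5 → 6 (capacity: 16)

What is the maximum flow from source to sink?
Maximum flow = 11

Max flow: 11

Flow assignment:
  0 → 1: 11/11
  1 → 2: 11/15
  2 → 3: 11/20
  3 → 6: 11/16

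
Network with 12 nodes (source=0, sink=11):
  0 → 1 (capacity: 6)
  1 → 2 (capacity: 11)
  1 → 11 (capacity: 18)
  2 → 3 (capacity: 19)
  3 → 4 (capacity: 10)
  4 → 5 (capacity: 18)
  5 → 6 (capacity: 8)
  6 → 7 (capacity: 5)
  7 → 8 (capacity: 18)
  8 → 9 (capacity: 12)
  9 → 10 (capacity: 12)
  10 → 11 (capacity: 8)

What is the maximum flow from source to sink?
Maximum flow = 6

Max flow: 6

Flow assignment:
  0 → 1: 6/6
  1 → 11: 6/18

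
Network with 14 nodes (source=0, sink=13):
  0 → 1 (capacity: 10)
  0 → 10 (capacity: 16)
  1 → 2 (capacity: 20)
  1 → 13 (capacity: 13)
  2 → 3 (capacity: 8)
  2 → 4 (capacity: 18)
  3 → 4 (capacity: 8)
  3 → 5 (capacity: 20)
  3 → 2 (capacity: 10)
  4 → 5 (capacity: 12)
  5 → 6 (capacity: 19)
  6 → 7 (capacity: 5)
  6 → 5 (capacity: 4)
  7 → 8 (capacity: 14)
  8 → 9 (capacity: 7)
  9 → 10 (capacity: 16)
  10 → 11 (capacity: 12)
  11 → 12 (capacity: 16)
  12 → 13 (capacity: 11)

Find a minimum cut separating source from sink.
Min cut value = 21, edges: (0,1), (12,13)

Min cut value: 21
Partition: S = [0, 2, 3, 4, 5, 6, 7, 8, 9, 10, 11, 12], T = [1, 13]
Cut edges: (0,1), (12,13)

By max-flow min-cut theorem, max flow = min cut = 21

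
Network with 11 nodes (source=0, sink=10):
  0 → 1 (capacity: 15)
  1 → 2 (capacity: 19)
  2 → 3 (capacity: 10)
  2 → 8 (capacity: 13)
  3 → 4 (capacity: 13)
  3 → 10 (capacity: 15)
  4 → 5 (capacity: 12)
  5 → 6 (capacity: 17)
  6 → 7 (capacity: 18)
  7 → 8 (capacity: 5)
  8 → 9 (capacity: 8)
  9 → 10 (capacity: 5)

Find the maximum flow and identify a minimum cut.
Max flow = 15, Min cut edges: (2,3), (9,10)

Maximum flow: 15
Minimum cut: (2,3), (9,10)
Partition: S = [0, 1, 2, 4, 5, 6, 7, 8, 9], T = [3, 10]

Max-flow min-cut theorem verified: both equal 15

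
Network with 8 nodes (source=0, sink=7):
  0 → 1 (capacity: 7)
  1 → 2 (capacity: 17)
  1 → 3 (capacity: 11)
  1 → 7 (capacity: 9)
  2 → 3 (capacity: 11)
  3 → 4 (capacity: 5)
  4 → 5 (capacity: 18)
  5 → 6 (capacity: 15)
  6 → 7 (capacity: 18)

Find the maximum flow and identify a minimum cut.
Max flow = 7, Min cut edges: (0,1)

Maximum flow: 7
Minimum cut: (0,1)
Partition: S = [0], T = [1, 2, 3, 4, 5, 6, 7]

Max-flow min-cut theorem verified: both equal 7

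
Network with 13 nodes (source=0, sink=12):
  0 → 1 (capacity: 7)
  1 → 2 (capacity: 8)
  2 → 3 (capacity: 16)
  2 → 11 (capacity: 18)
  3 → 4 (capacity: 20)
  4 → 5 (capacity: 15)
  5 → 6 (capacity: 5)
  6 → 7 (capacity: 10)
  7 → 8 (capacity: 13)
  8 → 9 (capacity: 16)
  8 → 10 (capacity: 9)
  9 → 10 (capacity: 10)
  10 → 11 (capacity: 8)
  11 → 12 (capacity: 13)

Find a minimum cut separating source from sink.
Min cut value = 7, edges: (0,1)

Min cut value: 7
Partition: S = [0], T = [1, 2, 3, 4, 5, 6, 7, 8, 9, 10, 11, 12]
Cut edges: (0,1)

By max-flow min-cut theorem, max flow = min cut = 7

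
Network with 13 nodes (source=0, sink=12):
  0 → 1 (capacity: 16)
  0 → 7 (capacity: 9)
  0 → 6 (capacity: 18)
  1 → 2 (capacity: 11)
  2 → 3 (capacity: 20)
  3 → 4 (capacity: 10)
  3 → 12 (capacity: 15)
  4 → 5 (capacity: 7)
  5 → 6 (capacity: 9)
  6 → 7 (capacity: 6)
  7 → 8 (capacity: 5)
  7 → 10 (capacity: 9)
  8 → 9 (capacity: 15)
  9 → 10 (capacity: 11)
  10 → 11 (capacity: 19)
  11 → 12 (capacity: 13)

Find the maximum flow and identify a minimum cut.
Max flow = 24, Min cut edges: (1,2), (11,12)

Maximum flow: 24
Minimum cut: (1,2), (11,12)
Partition: S = [0, 1, 4, 5, 6, 7, 8, 9, 10, 11], T = [2, 3, 12]

Max-flow min-cut theorem verified: both equal 24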